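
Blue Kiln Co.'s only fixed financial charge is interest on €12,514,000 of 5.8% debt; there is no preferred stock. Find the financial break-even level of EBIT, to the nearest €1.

Annual interest = 5.8% × €12,514,000 = €725,812.00.
Without preferred stock the financial break-even is simply EBIT = interest = €725,812.00.

€725,812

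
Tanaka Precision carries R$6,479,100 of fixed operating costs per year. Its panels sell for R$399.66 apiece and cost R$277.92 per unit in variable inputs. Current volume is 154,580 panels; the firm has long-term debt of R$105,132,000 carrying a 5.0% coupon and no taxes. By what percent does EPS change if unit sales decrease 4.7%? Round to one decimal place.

-12.5%

At 154,580 units, contribution = 154,580 × R$121.74 = R$18,818,569.20.
Subtracting fixed costs: EBIT = R$18,818,569.20 − R$6,479,100 = R$12,339,469.20.
After interest of R$5,256,600.00, pre-tax earnings = R$7,082,869.20.
DCL = total CM / (EBIT − I) = R$18,818,569.20 / R$7,082,869.20 = 2.6569.
EPS therefore changes by 2.6569 × (-4.7%) = -12.5%.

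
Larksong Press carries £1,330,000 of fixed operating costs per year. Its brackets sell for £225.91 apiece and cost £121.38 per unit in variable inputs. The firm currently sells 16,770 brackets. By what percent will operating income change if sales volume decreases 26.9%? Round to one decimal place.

At 16,770 units, contribution = 16,770 × £104.53 = £1,752,968.10.
EBIT = £1,752,968.10 − £1,330,000 = £422,968.10.
DOL = contribution ÷ EBIT = £1,752,968.10 ÷ £422,968.10 = 4.1444.
So EBIT moves 4.1444 × (-26.9%) = -111.5%.

-111.5%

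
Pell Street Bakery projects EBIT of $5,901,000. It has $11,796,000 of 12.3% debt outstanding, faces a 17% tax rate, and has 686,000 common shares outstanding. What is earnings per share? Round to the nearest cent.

Interest = $1,450,908.00, so EBT = $5,901,000 − $1,450,908.00 = $4,450,092.00.
After tax at 17%: net income = $4,450,092.00 × 0.83 = $3,693,576.36.
Per share: $3,693,576.36 / 686,000 shares = $5.38.

$5.38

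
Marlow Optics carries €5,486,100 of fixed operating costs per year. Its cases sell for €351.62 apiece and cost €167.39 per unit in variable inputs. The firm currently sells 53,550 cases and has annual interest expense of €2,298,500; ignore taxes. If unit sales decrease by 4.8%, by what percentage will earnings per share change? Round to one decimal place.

Total contribution margin = 53,550 × €184.23 = €9,865,516.50.
Subtracting fixed costs: EBIT = €9,865,516.50 − €5,486,100 = €4,379,416.50.
Interest = €2,298,500.00, so EBIT − I = €2,080,916.50.
Degree of combined leverage = contribution ÷ (EBIT − I) = €9,865,516.50 ÷ €2,080,916.50 = 4.7409.
%ΔEPS = DCL × %ΔSales = 4.7409 × -4.8% = -22.8%.

-22.8%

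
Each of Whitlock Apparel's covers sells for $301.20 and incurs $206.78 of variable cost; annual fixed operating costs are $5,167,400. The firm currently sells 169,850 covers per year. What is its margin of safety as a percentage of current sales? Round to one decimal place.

67.8%

Contribution margin per unit = $301.20 − $206.78 = $94.42. Break-even units = $5,167,400 ÷ $94.42 = 54,727.81; break-even revenue = 54,727.81 × $301.20 = $16,484,016.95.
Actual sales revenue = 169,850 × $301.20 = $51,158,820.00.
Margin of safety = ($51,158,820.00 − $16,484,016.95) ÷ $51,158,820.00 = 67.8%.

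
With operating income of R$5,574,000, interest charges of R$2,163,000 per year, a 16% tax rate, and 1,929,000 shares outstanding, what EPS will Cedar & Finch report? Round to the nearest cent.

Pre-tax income = R$5,574,000 − R$2,163,000.00 = R$3,411,000.00.
Net income = R$3,411,000.00 × (1 − 0.16) = R$2,865,240.00.
EPS = R$2,865,240.00 ÷ 1,929,000 = R$1.49.

R$1.49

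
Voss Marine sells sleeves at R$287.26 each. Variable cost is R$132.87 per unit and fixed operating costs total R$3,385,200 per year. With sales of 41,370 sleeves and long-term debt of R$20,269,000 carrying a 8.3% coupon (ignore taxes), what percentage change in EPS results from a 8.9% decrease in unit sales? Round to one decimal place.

Total contribution margin = 41,370 × R$154.39 = R$6,387,114.30.
EBIT = R$6,387,114.30 − R$3,385,200 = R$3,001,914.30.
Interest = R$1,682,327.00, so EBIT − I = R$1,319,587.30.
Degree of combined leverage = contribution ÷ (EBIT − I) = R$6,387,114.30 ÷ R$1,319,587.30 = 4.8402.
%ΔEPS = DCL × %ΔSales = 4.8402 × -8.9% = -43.1%.

-43.1%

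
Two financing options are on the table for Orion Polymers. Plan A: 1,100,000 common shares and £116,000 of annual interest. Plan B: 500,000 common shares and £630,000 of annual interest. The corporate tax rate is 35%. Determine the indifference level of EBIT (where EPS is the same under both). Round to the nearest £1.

£1,058,333

At indifference, (EBIT − 116,000)(1 − t)/1,100,000 = (EBIT − 630,000)(1 − t)/500,000.
The (1 − t) factor cancels: (EBIT − 116,000) × 500,000 = (EBIT − 630,000) × 1,100,000.
EBIT × (1,100,000 − 500,000) = 630,000 × 1,100,000 − 116,000 × 500,000 = 635,000,000,000, so EBIT = 635,000,000,000 ÷ 600,000 = 1,058,333.33.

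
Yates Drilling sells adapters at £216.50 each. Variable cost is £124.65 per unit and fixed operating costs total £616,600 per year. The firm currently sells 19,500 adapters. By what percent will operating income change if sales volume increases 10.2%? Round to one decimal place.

+15.6%

At 19,500 units, contribution = 19,500 × £91.85 = £1,791,075.00.
Operating income = contribution − fixed costs = £1,791,075.00 − £616,600 = £1,174,475.00.
DOL = contribution ÷ EBIT = £1,791,075.00 ÷ £1,174,475.00 = 1.5250.
Operating income changes by 1.5250 × +10.2% = +15.6%.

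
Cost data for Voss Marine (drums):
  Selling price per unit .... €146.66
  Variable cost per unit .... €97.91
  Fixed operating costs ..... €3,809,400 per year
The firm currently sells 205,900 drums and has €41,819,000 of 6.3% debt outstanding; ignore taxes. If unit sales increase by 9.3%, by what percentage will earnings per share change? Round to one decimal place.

+26.0%

Total contribution margin = 205,900 × €48.75 = €10,037,625.00.
EBIT = €10,037,625.00 − €3,809,400 = €6,228,225.00.
Interest = €2,634,597.00, so EBIT − I = €3,593,628.00.
DCL = total CM / (EBIT − I) = €10,037,625.00 / €3,593,628.00 = 2.7932.
EPS therefore changes by 2.7932 × (+9.3%) = +26.0%.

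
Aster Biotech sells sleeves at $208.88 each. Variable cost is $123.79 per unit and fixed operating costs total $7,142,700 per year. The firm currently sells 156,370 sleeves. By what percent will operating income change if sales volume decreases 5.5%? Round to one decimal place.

At 156,370 units, contribution = 156,370 × $85.09 = $13,305,523.30.
Operating income = contribution − fixed costs = $13,305,523.30 − $7,142,700 = $6,162,823.30.
So DOL = total CM / EBIT = $13,305,523.30 / $6,162,823.30 = 2.1590.
%ΔEBIT = DOL × %ΔSales = 2.1590 × -5.5% = -11.9%.

-11.9%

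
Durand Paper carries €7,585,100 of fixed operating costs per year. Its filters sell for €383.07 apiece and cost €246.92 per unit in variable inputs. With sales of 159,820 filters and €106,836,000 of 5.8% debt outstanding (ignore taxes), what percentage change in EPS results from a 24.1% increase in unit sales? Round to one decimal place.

Contribution at this volume is 159,820 × €136.15 = €21,759,493.00.
Subtracting fixed costs: EBIT = €21,759,493.00 − €7,585,100 = €14,174,393.00.
After interest of €6,196,488.00, pre-tax earnings = €7,977,905.00.
Degree of combined leverage = contribution ÷ (EBIT − I) = €21,759,493.00 ÷ €7,977,905.00 = 2.7275.
EPS therefore changes by 2.7275 × (+24.1%) = +65.7%.

+65.7%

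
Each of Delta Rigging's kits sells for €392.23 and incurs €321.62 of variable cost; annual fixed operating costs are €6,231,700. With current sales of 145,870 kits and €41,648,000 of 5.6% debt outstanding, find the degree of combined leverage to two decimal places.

5.93

Total contribution margin = 145,870 × €70.61 = €10,299,880.70.
Subtracting fixed costs: EBIT = €10,299,880.70 − €6,231,700 = €4,068,180.70. Interest = €2,332,288.00, so EBIT − I = €1,735,892.70.
DCL = contribution ÷ (EBIT − I) = €10,299,880.70 ÷ €1,735,892.70 = 5.9335.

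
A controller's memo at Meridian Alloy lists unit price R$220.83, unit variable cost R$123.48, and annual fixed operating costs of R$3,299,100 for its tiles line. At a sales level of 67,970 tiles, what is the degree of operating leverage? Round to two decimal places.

1.99

At 67,970 units, contribution = 67,970 × R$97.35 = R$6,616,879.50.
EBIT = R$6,616,879.50 − R$3,299,100 = R$3,317,779.50.
So DOL = total CM / EBIT = R$6,616,879.50 / R$3,317,779.50 = 1.9944.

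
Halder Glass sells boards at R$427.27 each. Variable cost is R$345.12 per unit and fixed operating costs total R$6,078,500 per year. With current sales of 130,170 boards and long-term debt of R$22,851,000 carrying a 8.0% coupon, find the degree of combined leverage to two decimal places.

3.84

At 130,170 units, contribution = 130,170 × R$82.15 = R$10,693,465.50.
EBIT = R$10,693,465.50 − R$6,078,500 = R$4,614,965.50. Interest = R$1,828,080.00, so EBIT − I = R$2,786,885.50.
DCL = contribution ÷ (EBIT − I) = R$10,693,465.50 ÷ R$2,786,885.50 = 3.8371.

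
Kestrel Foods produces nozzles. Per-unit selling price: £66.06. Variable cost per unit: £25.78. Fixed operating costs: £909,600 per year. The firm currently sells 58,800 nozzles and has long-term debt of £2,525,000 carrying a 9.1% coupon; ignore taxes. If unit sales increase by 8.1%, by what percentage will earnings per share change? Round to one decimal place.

Total contribution margin = 58,800 × £40.28 = £2,368,464.00.
EBIT = £2,368,464.00 − £909,600 = £1,458,864.00.
Interest = £229,775.00, so EBIT − I = £1,229,089.00.
DCL = total CM / (EBIT − I) = £2,368,464.00 / £1,229,089.00 = 1.9270.
%ΔEPS = DCL × %ΔSales = 1.9270 × +8.1% = +15.6%.

+15.6%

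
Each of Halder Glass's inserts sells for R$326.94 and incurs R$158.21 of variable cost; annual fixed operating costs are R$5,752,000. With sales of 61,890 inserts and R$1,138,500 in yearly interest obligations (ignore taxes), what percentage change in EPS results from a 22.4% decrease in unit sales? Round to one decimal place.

Total contribution margin = 61,890 × R$168.73 = R$10,442,699.70.
EBIT = R$10,442,699.70 − R$5,752,000 = R$4,690,699.70.
Interest = R$1,138,500.00, so EBIT − I = R$3,552,199.70.
DCL = total CM / (EBIT − I) = R$10,442,699.70 / R$3,552,199.70 = 2.9398.
%ΔEPS = DCL × %ΔSales = 2.9398 × -22.4% = -65.9%.

-65.9%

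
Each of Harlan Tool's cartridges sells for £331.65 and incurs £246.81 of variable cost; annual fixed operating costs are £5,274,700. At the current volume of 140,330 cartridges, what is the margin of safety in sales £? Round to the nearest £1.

Each unit contributes £331.65 − £246.81 = £84.84. Break-even units = £5,274,700 ÷ £84.84 = 62,172.32; break-even revenue = 62,172.32 × £331.65 = £20,619,451.38.
Current sales = 140,330 × £331.65 = £46,540,444.50.
Margin of safety = £46,540,444.50 − £20,619,451.38 = £25,920,993.

£25,920,993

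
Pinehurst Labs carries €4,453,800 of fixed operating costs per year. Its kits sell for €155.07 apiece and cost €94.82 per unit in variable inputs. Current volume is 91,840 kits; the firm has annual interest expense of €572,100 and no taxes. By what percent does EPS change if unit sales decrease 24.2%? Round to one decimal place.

-263.9%

Contribution at this volume is 91,840 × €60.25 = €5,533,360.00.
EBIT = €5,533,360.00 − €4,453,800 = €1,079,560.00.
Interest = €572,100.00, so EBIT − I = €507,460.00.
Degree of combined leverage = contribution ÷ (EBIT − I) = €5,533,360.00 ÷ €507,460.00 = 10.9040.
%ΔEPS = DCL × %ΔSales = 10.9040 × -24.2% = -263.9%.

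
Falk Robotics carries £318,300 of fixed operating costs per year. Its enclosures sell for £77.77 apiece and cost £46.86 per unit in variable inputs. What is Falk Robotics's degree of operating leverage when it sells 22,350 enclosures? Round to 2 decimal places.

Contribution at this volume is 22,350 × £30.91 = £690,838.50.
Operating income = contribution − fixed costs = £690,838.50 − £318,300 = £372,538.50.
So DOL = total CM / EBIT = £690,838.50 / £372,538.50 = 1.8544.

1.85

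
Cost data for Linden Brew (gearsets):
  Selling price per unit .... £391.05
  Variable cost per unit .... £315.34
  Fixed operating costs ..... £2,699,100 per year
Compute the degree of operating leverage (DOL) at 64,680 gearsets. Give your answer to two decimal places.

At 64,680 units, contribution = 64,680 × £75.71 = £4,896,922.80.
Subtracting fixed costs: EBIT = £4,896,922.80 − £2,699,100 = £2,197,822.80.
So DOL = total CM / EBIT = £4,896,922.80 / £2,197,822.80 = 2.2281.

2.23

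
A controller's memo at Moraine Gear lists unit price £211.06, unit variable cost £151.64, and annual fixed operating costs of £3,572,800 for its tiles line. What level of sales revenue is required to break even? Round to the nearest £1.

CM per unit = £211.06 − £151.64 = £59.42; CM ratio = £59.42 / £211.06 = 0.2815.
Break-even revenue = fixed costs × price ÷ CM = £3,572,800 × £211.06 ÷ £59.42 = £12,690,595.

£12,690,595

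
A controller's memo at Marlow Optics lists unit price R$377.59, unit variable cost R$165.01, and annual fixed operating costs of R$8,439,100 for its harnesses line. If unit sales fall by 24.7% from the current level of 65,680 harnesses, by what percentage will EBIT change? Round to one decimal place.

-62.4%

Contribution at this volume is 65,680 × R$212.58 = R$13,962,254.40.
Operating income = contribution − fixed costs = R$13,962,254.40 − R$8,439,100 = R$5,523,154.40.
So DOL = total CM / EBIT = R$13,962,254.40 / R$5,523,154.40 = 2.5279.
%ΔEBIT = DOL × %ΔSales = 2.5279 × -24.7% = -62.4%.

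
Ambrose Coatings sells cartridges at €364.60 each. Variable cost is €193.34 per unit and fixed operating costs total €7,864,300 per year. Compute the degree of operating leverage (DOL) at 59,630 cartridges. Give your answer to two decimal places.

4.35

At 59,630 units, contribution = 59,630 × €171.26 = €10,212,233.80.
Subtracting fixed costs: EBIT = €10,212,233.80 − €7,864,300 = €2,347,933.80.
DOL = contribution ÷ EBIT = €10,212,233.80 ÷ €2,347,933.80 = 4.3495.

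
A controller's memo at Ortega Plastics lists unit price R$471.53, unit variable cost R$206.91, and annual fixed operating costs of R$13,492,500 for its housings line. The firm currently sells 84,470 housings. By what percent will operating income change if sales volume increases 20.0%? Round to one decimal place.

Total contribution margin = 84,470 × R$264.62 = R$22,352,451.40.
EBIT = R$22,352,451.40 − R$13,492,500 = R$8,859,951.40.
DOL = contribution ÷ EBIT = R$22,352,451.40 ÷ R$8,859,951.40 = 2.5229.
%ΔEBIT = DOL × %ΔSales = 2.5229 × +20.0% = +50.5%.

+50.5%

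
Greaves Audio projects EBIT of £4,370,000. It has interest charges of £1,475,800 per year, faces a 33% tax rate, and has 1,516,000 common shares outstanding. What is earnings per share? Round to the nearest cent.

£1.28

Interest = £1,475,800.00, so EBT = £4,370,000 − £1,475,800.00 = £2,894,200.00.
After tax at 33%: net income = £2,894,200.00 × 0.67 = £1,939,114.00.
EPS = £1,939,114.00 ÷ 1,516,000 = £1.28.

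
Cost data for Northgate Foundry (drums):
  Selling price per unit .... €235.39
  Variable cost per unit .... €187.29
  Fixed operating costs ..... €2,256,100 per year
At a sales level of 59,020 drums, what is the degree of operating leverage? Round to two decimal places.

Contribution at this volume is 59,020 × €48.10 = €2,838,862.00.
Operating income = contribution − fixed costs = €2,838,862.00 − €2,256,100 = €582,762.00.
So DOL = total CM / EBIT = €2,838,862.00 / €582,762.00 = 4.8714.

4.87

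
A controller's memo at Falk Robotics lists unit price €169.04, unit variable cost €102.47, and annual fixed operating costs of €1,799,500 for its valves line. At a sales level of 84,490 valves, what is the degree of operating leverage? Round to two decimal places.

1.47

At 84,490 units, contribution = 84,490 × €66.57 = €5,624,499.30.
Subtracting fixed costs: EBIT = €5,624,499.30 − €1,799,500 = €3,824,999.30.
So DOL = total CM / EBIT = €5,624,499.30 / €3,824,999.30 = 1.4705.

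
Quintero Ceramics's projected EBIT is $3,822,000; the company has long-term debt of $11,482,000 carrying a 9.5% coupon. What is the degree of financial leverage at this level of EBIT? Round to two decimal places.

1.40

Interest = $1,090,790.00.
Degree of financial leverage = EBIT / (EBIT − interest) = $3,822,000 / $2,731,210.00 = 1.3994.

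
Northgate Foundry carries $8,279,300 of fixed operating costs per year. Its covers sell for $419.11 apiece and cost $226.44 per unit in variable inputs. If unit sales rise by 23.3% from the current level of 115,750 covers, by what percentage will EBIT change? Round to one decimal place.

+37.1%

Total contribution margin = 115,750 × $192.67 = $22,301,552.50.
Subtracting fixed costs: EBIT = $22,301,552.50 − $8,279,300 = $14,022,252.50.
So DOL = total CM / EBIT = $22,301,552.50 / $14,022,252.50 = 1.5904.
%ΔEBIT = DOL × %ΔSales = 1.5904 × +23.3% = +37.1%.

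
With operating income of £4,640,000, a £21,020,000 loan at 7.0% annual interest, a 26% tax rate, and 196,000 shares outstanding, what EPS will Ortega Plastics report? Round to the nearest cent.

£11.96

Pre-tax income = £4,640,000 − £1,471,400.00 = £3,168,600.00.
Net income = £3,168,600.00 × (1 − 0.26) = £2,344,764.00.
Per share: £2,344,764.00 / 196,000 shares = £11.96.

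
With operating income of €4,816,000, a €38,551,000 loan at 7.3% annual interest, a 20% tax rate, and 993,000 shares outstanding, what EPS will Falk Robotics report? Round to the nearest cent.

€1.61

Pre-tax income = €4,816,000 − €2,814,223.00 = €2,001,777.00.
After tax at 20%: net income = €2,001,777.00 × 0.80 = €1,601,421.60.
EPS = €1,601,421.60 ÷ 993,000 = €1.61.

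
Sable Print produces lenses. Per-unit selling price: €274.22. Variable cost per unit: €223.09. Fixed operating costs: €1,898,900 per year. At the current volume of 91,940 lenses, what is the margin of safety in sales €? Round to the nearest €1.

€15,027,622

Each unit contributes €274.22 − €223.09 = €51.13. Break-even units = €1,898,900 ÷ €51.13 = 37,138.67; break-even revenue = 37,138.67 × €274.22 = €10,184,165.03.
Actual sales revenue = 91,940 × €274.22 = €25,211,786.80.
Margin of safety = €25,211,786.80 − €10,184,165.03 = €15,027,622.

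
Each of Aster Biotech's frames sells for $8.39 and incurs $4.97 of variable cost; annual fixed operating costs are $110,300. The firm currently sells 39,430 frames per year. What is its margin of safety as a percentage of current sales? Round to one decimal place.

Unit CM = price − variable cost = $8.39 − $4.97 = $3.42. Break-even units = $110,300 ÷ $3.42 = 32,251.46; break-even revenue = 32,251.46 × $8.39 = $270,589.77.
Actual sales revenue = 39,430 × $8.39 = $330,817.70.
Margin of safety = ($330,817.70 − $270,589.77) ÷ $330,817.70 = 18.2%.

18.2%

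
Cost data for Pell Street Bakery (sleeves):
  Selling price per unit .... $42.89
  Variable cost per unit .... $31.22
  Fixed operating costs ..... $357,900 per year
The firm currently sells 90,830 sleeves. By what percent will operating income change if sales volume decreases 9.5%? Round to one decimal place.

At 90,830 units, contribution = 90,830 × $11.67 = $1,059,986.10.
EBIT = $1,059,986.10 − $357,900 = $702,086.10.
DOL = contribution ÷ EBIT = $1,059,986.10 ÷ $702,086.10 = 1.5098.
So EBIT moves 1.5098 × (-9.5%) = -14.3%.

-14.3%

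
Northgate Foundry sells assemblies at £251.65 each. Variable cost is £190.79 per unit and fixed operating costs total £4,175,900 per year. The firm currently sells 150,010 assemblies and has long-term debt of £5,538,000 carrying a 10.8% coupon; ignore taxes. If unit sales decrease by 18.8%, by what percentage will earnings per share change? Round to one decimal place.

Contribution at this volume is 150,010 × £60.86 = £9,129,608.60.
Subtracting fixed costs: EBIT = £9,129,608.60 − £4,175,900 = £4,953,708.60.
After interest of £598,104.00, pre-tax earnings = £4,355,604.60.
Degree of combined leverage = contribution ÷ (EBIT − I) = £9,129,608.60 ÷ £4,355,604.60 = 2.0961.
EPS therefore changes by 2.0961 × (-18.8%) = -39.4%.

-39.4%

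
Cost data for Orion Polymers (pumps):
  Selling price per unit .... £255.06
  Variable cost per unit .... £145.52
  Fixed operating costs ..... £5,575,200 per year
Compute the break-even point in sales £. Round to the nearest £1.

Contribution margin per unit = £255.06 − £145.52 = £109.54, a CM ratio of £109.54 ÷ £255.06 = 0.4295.
Break-even revenue = fixed costs × price ÷ CM = £5,575,200 × £255.06 ÷ £109.54 = £12,981,655.

£12,981,655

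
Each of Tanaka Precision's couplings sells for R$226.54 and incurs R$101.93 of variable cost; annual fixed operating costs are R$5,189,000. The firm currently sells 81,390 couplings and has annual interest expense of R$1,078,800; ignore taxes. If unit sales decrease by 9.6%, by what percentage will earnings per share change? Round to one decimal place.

-25.1%

At 81,390 units, contribution = 81,390 × R$124.61 = R$10,142,007.90.
Subtracting fixed costs: EBIT = R$10,142,007.90 − R$5,189,000 = R$4,953,007.90.
Interest = R$1,078,800.00, so EBIT − I = R$3,874,207.90.
Degree of combined leverage = contribution ÷ (EBIT − I) = R$10,142,007.90 ÷ R$3,874,207.90 = 2.6178.
EPS therefore changes by 2.6178 × (-9.6%) = -25.1%.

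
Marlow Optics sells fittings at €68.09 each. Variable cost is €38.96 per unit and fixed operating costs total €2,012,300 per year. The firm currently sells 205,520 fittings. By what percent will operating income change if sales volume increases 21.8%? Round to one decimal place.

+32.8%

At 205,520 units, contribution = 205,520 × €29.13 = €5,986,797.60.
EBIT = €5,986,797.60 − €2,012,300 = €3,974,497.60.
So DOL = total CM / EBIT = €5,986,797.60 / €3,974,497.60 = 1.5063.
So EBIT moves 1.5063 × (+21.8%) = +32.8%.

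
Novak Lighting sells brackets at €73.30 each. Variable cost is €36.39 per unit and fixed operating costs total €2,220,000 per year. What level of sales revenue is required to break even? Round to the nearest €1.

CM per unit = €73.30 − €36.39 = €36.91; CM ratio = €36.91 / €73.30 = 0.5035.
Break-even revenue = fixed costs × price ÷ CM = €2,220,000 × €73.30 ÷ €36.91 = €4,408,724.

€4,408,724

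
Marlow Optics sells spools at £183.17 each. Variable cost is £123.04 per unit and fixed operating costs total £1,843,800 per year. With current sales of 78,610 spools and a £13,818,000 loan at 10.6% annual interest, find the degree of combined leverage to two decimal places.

Total contribution margin = 78,610 × £60.13 = £4,726,819.30.
Operating income = contribution − fixed costs = £4,726,819.30 − £1,843,800 = £2,883,019.30. Interest = £1,464,708.00.
DOL = £4,726,819.30 ÷ £2,883,019.30 = 1.6395; DFL = £2,883,019.30 ÷ £1,418,311.30 = 2.0327.
DCL = DOL × DFL = 1.6395 × 2.0327 = 3.3326.

3.33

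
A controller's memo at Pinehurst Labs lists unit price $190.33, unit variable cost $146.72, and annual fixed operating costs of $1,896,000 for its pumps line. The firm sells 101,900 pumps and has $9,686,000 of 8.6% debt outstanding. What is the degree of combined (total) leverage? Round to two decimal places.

Total contribution margin = 101,900 × $43.61 = $4,443,859.00.
Subtracting fixed costs: EBIT = $4,443,859.00 − $1,896,000 = $2,547,859.00. Interest = $832,996.00, so EBIT − I = $1,714,863.00.
DCL = contribution ÷ (EBIT − I) = $4,443,859.00 ÷ $1,714,863.00 = 2.5914.

2.59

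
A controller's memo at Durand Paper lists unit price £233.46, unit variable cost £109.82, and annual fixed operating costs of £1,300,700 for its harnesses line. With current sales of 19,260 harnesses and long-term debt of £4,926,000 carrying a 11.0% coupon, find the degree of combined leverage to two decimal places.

4.42

Total contribution margin = 19,260 × £123.64 = £2,381,306.40.
EBIT = £2,381,306.40 − £1,300,700 = £1,080,606.40. Interest = £541,860.00, so EBIT − I = £538,746.40.
DCL = contribution ÷ (EBIT − I) = £2,381,306.40 ÷ £538,746.40 = 4.4201.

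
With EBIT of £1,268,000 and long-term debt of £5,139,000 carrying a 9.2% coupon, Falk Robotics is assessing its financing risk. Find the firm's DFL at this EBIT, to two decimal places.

1.59

Interest = £472,788.00.
DFL = EBIT ÷ (EBIT − I) = £1,268,000 ÷ (£1,268,000 − £472,788.00) = £1,268,000 ÷ £795,212.00 = 1.5945.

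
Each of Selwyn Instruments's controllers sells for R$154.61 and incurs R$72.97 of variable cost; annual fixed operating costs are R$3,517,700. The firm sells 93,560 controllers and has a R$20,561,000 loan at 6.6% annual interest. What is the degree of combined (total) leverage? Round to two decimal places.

2.76

Contribution at this volume is 93,560 × R$81.64 = R$7,638,238.40.
EBIT = R$7,638,238.40 − R$3,517,700 = R$4,120,538.40. Interest = R$1,357,026.00.
DOL = R$7,638,238.40 ÷ R$4,120,538.40 = 1.8537; DFL = R$4,120,538.40 ÷ R$2,763,512.40 = 1.4911.
DCL = DOL × DFL = 1.8537 × 1.4911 = 2.7641.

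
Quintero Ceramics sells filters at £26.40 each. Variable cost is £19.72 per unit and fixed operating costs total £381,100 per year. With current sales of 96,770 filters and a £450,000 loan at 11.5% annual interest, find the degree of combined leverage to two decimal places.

Total contribution margin = 96,770 × £6.68 = £646,423.60.
EBIT = £646,423.60 − £381,100 = £265,323.60. Interest = £51,750.00.
DOL = £646,423.60 ÷ £265,323.60 = 2.4364; DFL = £265,323.60 ÷ £213,573.60 = 1.2423.
Combined leverage = 2.4364 × 1.2423 = 3.0267.

3.03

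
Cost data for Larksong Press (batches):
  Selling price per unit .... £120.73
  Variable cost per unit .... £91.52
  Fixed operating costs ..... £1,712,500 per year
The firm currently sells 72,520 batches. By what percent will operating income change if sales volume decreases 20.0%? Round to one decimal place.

-104.4%

Total contribution margin = 72,520 × £29.21 = £2,118,309.20.
EBIT = £2,118,309.20 − £1,712,500 = £405,809.20.
So DOL = total CM / EBIT = £2,118,309.20 / £405,809.20 = 5.2200.
So EBIT moves 5.2200 × (-20.0%) = -104.4%.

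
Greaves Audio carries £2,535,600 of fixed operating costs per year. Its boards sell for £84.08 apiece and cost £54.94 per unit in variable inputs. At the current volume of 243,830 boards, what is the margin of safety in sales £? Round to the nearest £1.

£13,185,055

Contribution margin per unit = £84.08 − £54.94 = £29.14. Break-even units = £2,535,600 ÷ £29.14 = 87,014.41; break-even revenue = 87,014.41 × £84.08 = £7,316,171.86.
Current sales = 243,830 × £84.08 = £20,501,226.40.
Margin of safety = £20,501,226.40 − £7,316,171.86 = £13,185,055.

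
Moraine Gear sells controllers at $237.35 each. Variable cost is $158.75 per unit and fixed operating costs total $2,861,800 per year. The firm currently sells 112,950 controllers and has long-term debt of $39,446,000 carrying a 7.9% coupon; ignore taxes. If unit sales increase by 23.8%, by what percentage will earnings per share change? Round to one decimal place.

Total contribution margin = 112,950 × $78.60 = $8,877,870.00.
Subtracting fixed costs: EBIT = $8,877,870.00 − $2,861,800 = $6,016,070.00.
Interest = $3,116,234.00, so EBIT − I = $2,899,836.00.
Degree of combined leverage = contribution ÷ (EBIT − I) = $8,877,870.00 ÷ $2,899,836.00 = 3.0615.
EPS therefore changes by 3.0615 × (+23.8%) = +72.9%.

+72.9%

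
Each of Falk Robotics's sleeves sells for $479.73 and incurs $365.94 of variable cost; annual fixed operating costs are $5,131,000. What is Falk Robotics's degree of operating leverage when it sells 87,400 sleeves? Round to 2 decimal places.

Total contribution margin = 87,400 × $113.79 = $9,945,246.00.
Operating income = contribution − fixed costs = $9,945,246.00 − $5,131,000 = $4,814,246.00.
So DOL = total CM / EBIT = $9,945,246.00 / $4,814,246.00 = 2.0658.

2.07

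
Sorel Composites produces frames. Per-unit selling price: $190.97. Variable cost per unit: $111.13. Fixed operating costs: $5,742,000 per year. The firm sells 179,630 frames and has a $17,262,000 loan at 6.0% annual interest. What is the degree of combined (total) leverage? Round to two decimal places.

1.90

Contribution at this volume is 179,630 × $79.84 = $14,341,659.20.
EBIT = $14,341,659.20 − $5,742,000 = $8,599,659.20. Interest = $1,035,720.00, so EBIT − I = $7,563,939.20.
DCL = contribution ÷ (EBIT − I) = $14,341,659.20 ÷ $7,563,939.20 = 1.8961.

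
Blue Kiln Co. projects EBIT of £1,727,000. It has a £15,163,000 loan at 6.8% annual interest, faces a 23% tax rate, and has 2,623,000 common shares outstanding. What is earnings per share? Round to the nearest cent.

£0.20

Pre-tax income = £1,727,000 − £1,031,084.00 = £695,916.00.
Net income = £695,916.00 × (1 − 0.23) = £535,855.32.
Per share: £535,855.32 / 2,623,000 shares = £0.20.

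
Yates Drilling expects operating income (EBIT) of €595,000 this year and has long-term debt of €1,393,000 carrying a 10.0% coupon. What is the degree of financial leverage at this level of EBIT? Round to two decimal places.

1.31

Annual interest charges come to €139,300.00.
DFL = EBIT ÷ (EBIT − I) = €595,000 ÷ (€595,000 − €139,300.00) = €595,000 ÷ €455,700.00 = 1.3057.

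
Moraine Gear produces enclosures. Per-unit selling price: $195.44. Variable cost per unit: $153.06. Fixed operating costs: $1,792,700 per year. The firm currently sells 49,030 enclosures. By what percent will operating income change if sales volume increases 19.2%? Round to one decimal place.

+139.9%

At 49,030 units, contribution = 49,030 × $42.38 = $2,077,891.40.
EBIT = $2,077,891.40 − $1,792,700 = $285,191.40.
Degree of operating leverage = $2,077,891.40 / $285,191.40 = 7.2860.
%ΔEBIT = DOL × %ΔSales = 7.2860 × +19.2% = +139.9%.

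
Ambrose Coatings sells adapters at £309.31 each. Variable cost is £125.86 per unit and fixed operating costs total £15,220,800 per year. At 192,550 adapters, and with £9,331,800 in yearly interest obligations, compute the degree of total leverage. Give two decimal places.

Contribution at this volume is 192,550 × £183.45 = £35,323,297.50.
Subtracting fixed costs: EBIT = £35,323,297.50 − £15,220,800 = £20,102,497.50. Interest = £9,331,800.00.
DOL = £35,323,297.50 ÷ £20,102,497.50 = 1.7572; DFL = £20,102,497.50 ÷ £10,770,697.50 = 1.8664.
DCL = DOL × DFL = 1.7572 × 1.8664 = 3.2796.

3.28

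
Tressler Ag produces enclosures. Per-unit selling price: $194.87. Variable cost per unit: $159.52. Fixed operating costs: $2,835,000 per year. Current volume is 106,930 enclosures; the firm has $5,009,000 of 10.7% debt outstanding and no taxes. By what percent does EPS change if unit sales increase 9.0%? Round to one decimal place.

+83.2%

Total contribution margin = 106,930 × $35.35 = $3,779,975.50.
EBIT = $3,779,975.50 − $2,835,000 = $944,975.50.
Interest = $535,963.00, so EBIT − I = $409,012.50.
Degree of combined leverage = contribution ÷ (EBIT − I) = $3,779,975.50 ÷ $409,012.50 = 9.2417.
%ΔEPS = DCL × %ΔSales = 9.2417 × +9.0% = +83.2%.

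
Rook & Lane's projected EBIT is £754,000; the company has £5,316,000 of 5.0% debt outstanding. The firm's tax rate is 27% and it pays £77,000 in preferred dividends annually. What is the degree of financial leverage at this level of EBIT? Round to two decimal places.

Annual interest charges come to £265,800.00.
Preferred dividends grossed up pre-tax: £77,000 / (1 − 0.27) = £105,479.45.
DFL = EBIT ÷ [EBIT − I − D_p/(1−t)] = £754,000 ÷ [£754,000 − £265,800.00 − £105,479.45] = £754,000 ÷ £382,720.55 = 1.9701.

1.97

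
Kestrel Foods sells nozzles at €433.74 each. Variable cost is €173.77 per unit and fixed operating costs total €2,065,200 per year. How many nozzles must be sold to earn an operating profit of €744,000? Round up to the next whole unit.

10,806 nozzles

Each unit contributes €433.74 − €173.77 = €259.97.
Need Q such that Q × €259.97 − €2,065,200 = €744,000, i.e. Q = €2,809,200 / €259.97 = 10,805.86 → 10,806.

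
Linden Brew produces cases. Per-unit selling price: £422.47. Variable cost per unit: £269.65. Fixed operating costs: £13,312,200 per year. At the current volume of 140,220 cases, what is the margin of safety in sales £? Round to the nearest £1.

£22,437,244

Unit CM = price − variable cost = £422.47 − £269.65 = £152.82. Break-even units = £13,312,200 ÷ £152.82 = 87,110.33; break-even revenue = 87,110.33 × £422.47 = £36,801,499.37.
Current sales = 140,220 × £422.47 = £59,238,743.40.
Margin of safety = £59,238,743.40 − £36,801,499.37 = £22,437,244.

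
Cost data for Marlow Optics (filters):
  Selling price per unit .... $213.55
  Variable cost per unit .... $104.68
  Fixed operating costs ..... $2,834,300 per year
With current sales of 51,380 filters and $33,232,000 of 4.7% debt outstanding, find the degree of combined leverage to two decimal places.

4.67

Contribution at this volume is 51,380 × $108.87 = $5,593,740.60.
EBIT = $5,593,740.60 − $2,834,300 = $2,759,440.60. Interest = $1,561,904.00.
DOL = $5,593,740.60 ÷ $2,759,440.60 = 2.0271; DFL = $2,759,440.60 ÷ $1,197,536.60 = 2.3043.
DCL = DOL × DFL = 2.0271 × 2.3043 = 4.6710.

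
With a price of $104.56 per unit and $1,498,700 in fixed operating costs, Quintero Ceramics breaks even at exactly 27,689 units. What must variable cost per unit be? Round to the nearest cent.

$50.43

At break-even, FC = Q × (P − VC), so P − VC = $1,498,700 ÷ 27,689 = $54.1262.
Hence VC = price − CM = $104.56 − $54.1262 = $50.43.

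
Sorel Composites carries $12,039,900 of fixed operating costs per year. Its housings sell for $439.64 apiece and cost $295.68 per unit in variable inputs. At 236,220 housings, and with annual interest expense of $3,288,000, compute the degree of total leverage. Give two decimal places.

1.82

Total contribution margin = 236,220 × $143.96 = $34,006,231.20.
EBIT = $34,006,231.20 − $12,039,900 = $21,966,331.20. Interest = $3,288,000.00.
DOL = $34,006,231.20 ÷ $21,966,331.20 = 1.5481; DFL = $21,966,331.20 ÷ $18,678,331.20 = 1.1760.
Combined leverage = 1.5481 × 1.1760 = 1.8206.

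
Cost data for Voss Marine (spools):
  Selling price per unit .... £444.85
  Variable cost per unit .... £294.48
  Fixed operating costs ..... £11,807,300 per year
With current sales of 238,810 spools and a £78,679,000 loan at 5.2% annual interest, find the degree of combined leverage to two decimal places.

1.79

Total contribution margin = 238,810 × £150.37 = £35,909,859.70.
Subtracting fixed costs: EBIT = £35,909,859.70 − £11,807,300 = £24,102,559.70. Interest = £4,091,308.00.
DOL = £35,909,859.70 ÷ £24,102,559.70 = 1.4899; DFL = £24,102,559.70 ÷ £20,011,251.70 = 1.2045.
Combined leverage = 1.4899 × 1.2045 = 1.7946.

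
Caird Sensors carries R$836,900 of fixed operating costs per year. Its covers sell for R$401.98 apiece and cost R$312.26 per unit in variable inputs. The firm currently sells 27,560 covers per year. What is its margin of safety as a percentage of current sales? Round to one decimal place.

Contribution margin per unit = R$401.98 − R$312.26 = R$89.72. Break-even units = R$836,900 ÷ R$89.72 = 9,327.91; break-even revenue = 9,327.91 × R$401.98 = R$3,749,632.88.
Current sales = 27,560 × R$401.98 = R$11,078,568.80.
Margin of safety = (R$11,078,568.80 − R$3,749,632.88) ÷ R$11,078,568.80 = 66.2%.

66.2%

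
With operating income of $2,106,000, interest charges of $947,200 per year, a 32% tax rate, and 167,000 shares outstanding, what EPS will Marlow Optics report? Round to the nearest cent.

Interest = $947,200.00, so EBT = $2,106,000 − $947,200.00 = $1,158,800.00.
Net income = $1,158,800.00 × (1 − 0.32) = $787,984.00.
Per share: $787,984.00 / 167,000 shares = $4.72.

$4.72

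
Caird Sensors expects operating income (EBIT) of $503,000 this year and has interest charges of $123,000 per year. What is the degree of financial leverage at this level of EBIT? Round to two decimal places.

1.32

Interest = $123,000.00.
Degree of financial leverage = EBIT / (EBIT − interest) = $503,000 / $380,000.00 = 1.3237.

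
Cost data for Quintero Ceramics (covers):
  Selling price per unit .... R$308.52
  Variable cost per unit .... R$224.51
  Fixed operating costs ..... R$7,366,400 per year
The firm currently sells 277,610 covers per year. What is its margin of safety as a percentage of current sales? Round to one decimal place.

68.4%

Each unit contributes R$308.52 − R$224.51 = R$84.01. Break-even units = R$7,366,400 ÷ R$84.01 = 87,684.80; break-even revenue = 87,684.80 × R$308.52 = R$27,052,514.32.
Current sales = 277,610 × R$308.52 = R$85,648,237.20.
Margin of safety = (R$85,648,237.20 − R$27,052,514.32) ÷ R$85,648,237.20 = 68.4%.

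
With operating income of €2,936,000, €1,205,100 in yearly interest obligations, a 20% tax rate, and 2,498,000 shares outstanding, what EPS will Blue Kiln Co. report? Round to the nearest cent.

€0.55

Pre-tax income = €2,936,000 − €1,205,100.00 = €1,730,900.00.
After tax at 20%: net income = €1,730,900.00 × 0.80 = €1,384,720.00.
EPS = €1,384,720.00 ÷ 2,498,000 = €0.55.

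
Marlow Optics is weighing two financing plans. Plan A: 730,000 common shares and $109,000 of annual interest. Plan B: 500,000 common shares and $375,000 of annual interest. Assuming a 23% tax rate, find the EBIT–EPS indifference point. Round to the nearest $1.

$953,261

Set EPS_A = EPS_B: (EBIT − $109,000)(1 − 0.23) ÷ 730,000 = (EBIT − $375,000)(1 − 0.23) ÷ 500,000.
The (1 − t) factor cancels: (EBIT − 109,000) × 500,000 = (EBIT − 375,000) × 730,000.
Solving, EBIT = (375,000·730,000 − 109,000·500,000) / (730,000 − 500,000) = 219,250,000,000 / 230,000 = 953,260.87.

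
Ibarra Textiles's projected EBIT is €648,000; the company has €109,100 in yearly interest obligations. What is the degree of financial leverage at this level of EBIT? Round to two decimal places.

1.20

Annual interest charges come to €109,100.00.
DFL = EBIT ÷ (EBIT − I) = €648,000 ÷ (€648,000 − €109,100.00) = €648,000 ÷ €538,900.00 = 1.2024.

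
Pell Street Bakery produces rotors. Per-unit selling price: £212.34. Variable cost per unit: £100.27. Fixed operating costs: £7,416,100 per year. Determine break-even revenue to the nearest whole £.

£14,051,349

Contribution margin per unit = £212.34 − £100.27 = £112.07, a CM ratio of £112.07 ÷ £212.34 = 0.5278.
Break-even revenue = fixed costs × price ÷ CM = £7,416,100 × £212.34 ÷ £112.07 = £14,051,349.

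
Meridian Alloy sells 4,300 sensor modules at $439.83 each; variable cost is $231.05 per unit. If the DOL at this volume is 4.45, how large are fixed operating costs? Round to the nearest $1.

Contribution at this volume is 4,300 × $208.78 = $897,754.00.
DOL = contribution / EBIT, so EBIT = $897,754.00 / 4.45 = $201,742.47.
Fixed costs = CM − EBIT = $897,754.00 − $201,742.47 = $696,012.

$696,012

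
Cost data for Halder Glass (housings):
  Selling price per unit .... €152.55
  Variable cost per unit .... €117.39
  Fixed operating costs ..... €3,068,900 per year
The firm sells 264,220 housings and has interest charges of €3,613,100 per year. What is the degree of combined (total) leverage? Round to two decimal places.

3.56

Total contribution margin = 264,220 × €35.16 = €9,289,975.20.
Subtracting fixed costs: EBIT = €9,289,975.20 − €3,068,900 = €6,221,075.20. Interest = €3,613,100.00, so EBIT − I = €2,607,975.20.
DCL = contribution ÷ (EBIT − I) = €9,289,975.20 ÷ €2,607,975.20 = 3.5621.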